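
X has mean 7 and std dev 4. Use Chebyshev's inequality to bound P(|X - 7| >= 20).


k = 20/4 = 5
Chebyshev: P(|X-mu| >= k*sigma) <= 1/k^2 = 1/5^2 = 1/25

1/25


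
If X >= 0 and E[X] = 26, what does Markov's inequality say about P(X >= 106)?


Markov: P(X >= a) <= E[X]/a
P(X >= 106) <= 26/106 = 13/53

13/53


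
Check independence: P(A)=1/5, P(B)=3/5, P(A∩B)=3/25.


P(A)*P(B) = 1/5*3/5 = 3/25
P(A∩B) = 3/25, which equals P(A)P(B), so independent

Yes, A and B are independent


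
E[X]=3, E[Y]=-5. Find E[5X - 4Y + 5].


E[5X - 4Y + 5] = 5*E[X] - 4*E[Y] + 5
= (5)*(3) + (-4)*(-5) + (5)
= 15 + 20 + 5 = 40

40


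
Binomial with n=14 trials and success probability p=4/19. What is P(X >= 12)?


P(X>=12) = P(X=12) + P(X=13) + P(X=14)
= 343513497600/799006685782884121 + 14092861440/799006685782884121 + 268435456/799006685782884121
= 357874794496/799006685782884121

357874794496/799006685782884121


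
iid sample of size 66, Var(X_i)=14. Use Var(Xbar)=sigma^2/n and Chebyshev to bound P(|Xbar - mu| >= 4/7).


Var(Xbar) = Var(X)/n = 14/66
Chebyshev: P(|Xbar-mu| >= 4/7) <= Var(Xbar)/(4/7)^2 = (7/33)/(16/49) = 343/528

343/528


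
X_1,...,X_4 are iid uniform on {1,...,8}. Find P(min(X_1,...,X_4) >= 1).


P(min >= 1) = P(all X_i >= 1) = (P(X_1 >= 1))^4
= (8/8)^4 = 1^4 = 1

1


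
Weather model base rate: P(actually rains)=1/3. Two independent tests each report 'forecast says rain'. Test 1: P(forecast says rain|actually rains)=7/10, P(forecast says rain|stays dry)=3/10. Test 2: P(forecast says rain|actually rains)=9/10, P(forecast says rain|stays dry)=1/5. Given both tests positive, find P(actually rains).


After test 1: P(+) = 7/10*1/3 + 3/10*2/3 = 13/30
P(B|+) = (7/30)/(13/30) = 7/13
After test 2 (use post1 as new prior): P(+) = 9/10*7/13 + 1/5*6/13 = 15/26
P(B|+,+) = (63/130)/(15/26) = 21/25

21/25


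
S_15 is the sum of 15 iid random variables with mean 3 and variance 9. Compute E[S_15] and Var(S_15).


E[S_n] = n*mu = 15*3 = 45
Var(S_n) = n*sigma^2 = 15*9 = 135

E[S_15]=45, Var(S_15)=135


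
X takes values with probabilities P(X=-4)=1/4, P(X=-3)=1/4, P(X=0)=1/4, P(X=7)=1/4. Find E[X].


E[X] = sum(x * P(x))
= -4*1/4 - 3*1/4 + 0*1/4 + 7*1/4
= 0

0


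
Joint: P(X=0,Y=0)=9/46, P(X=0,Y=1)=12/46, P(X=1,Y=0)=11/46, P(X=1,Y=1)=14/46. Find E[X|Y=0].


P(Y=0) = 20/46
E[X|Y=0] = (0*9 + 1*11)/20 = 11/20

11/20


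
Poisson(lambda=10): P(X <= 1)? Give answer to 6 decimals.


P(X<=1) = e^(-10)*10^0/0! + e^(-10)*10^1/1!
≈ 0.0000453999 + 0.0004539993
= 0.0004993992
≈ 0.000499

0.000499


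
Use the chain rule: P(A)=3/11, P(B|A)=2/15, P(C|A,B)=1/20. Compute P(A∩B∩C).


P(A∩B∩C) = P(A) * P(B|A) * P(C|A∩B)
= 3/11 * 2/15 * 1/20
= 2/55 * 1/20 = 1/550

1/550


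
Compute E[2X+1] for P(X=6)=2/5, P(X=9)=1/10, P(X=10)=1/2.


E[2X+1] = sum(g(x)*P(x))
= 13*2/5 + 19*1/10 + 21*1/2
= 88/5

88/5


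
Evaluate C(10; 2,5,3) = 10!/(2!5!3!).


10! = 3628800
Denominator: 2!=2 * 5!=120 * 3!=6
Coefficient = 3628800 / 1440 = 2520

2520


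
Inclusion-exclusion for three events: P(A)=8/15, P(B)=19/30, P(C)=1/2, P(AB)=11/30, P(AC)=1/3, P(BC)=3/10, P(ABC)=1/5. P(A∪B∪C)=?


P(A∪B∪C) = P(A)+P(B)+P(C) - P(AB)-P(AC)-P(BC) + P(ABC)
= 8/15+19/30+1/2 - 11/30-1/3-3/10 + 1/5
= 13/15

13/15


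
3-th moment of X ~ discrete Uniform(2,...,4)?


E[X^3] = (1/3) * sum(x^3 for x=2..4)
= 99/3 = 33

33


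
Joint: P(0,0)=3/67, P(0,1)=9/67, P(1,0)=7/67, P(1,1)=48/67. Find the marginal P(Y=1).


P(Y=1) = P(0,1)+P(1,1) = 9/67 + 48/67 = 57/67

57/67


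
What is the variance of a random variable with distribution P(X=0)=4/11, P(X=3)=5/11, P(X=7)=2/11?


E[X] = 29/11, E[X^2] = 13
Var(X) = E[X^2] - (E[X])^2 = 13 - (29/11)^2 = 732/121

732/121


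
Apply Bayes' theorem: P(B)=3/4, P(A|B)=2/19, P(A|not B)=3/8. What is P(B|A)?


P(A) = P(A|B)P(B) + P(A|B')P(B') = 2/19*3/4 + 3/8*1/4 = 105/608
P(B|A) = P(A|B)P(B)/P(A) = (3/38)/(105/608) = 16/35

16/35


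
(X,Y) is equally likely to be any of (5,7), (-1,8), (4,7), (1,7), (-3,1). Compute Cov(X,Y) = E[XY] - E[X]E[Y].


E[X]=6/5, E[Y]=6, E[XY]=59/5
Cov(X,Y) = E[XY] - E[X]E[Y] = 59/5 - 6/5*6 = 23/5

23/5


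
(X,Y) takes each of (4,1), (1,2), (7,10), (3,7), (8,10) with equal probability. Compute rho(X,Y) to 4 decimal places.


Cov(X,Y) = 7.8000, Var(X) = 6.6400, Var(Y) = 14.8000
rho = Cov/(sqrt(VarX)*sqrt(VarY)) = 0.7868

0.7868


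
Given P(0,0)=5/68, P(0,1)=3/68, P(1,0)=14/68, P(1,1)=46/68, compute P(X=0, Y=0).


Read from table: P(X=0, Y=0) = 5/68

5/68


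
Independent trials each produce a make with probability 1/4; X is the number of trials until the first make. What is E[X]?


For geometric (trials until first success), E[X] = 1/p = 1/(1/4) = 4

4


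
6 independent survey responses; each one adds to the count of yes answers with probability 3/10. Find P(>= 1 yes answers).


P(at least one) = 1 - P(none)
P(none) = (1 - 3/10)^6 = (7/10)^6 = 117649/1000000
P(at least one) = 1 - 117649/1000000 = 882351/1000000

882351/1000000


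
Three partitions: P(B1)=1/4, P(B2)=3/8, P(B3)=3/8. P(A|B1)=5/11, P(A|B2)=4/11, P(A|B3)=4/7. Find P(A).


P(A) = P(A|B1)P(B1) + P(A|B2)P(B2) + P(A|B3)P(B3)
= 5/11*1/4 + 4/11*3/8 + 4/7*3/8
= 5/44 + 3/22 + 3/14 = 13/28

13/28


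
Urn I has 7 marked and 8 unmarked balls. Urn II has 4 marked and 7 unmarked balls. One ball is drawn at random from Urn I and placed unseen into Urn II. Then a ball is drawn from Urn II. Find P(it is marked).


P(transfer marked) = 7/15; P(transfer unmarked) = 8/15
If marked transferred: Urn II has 5 marked of 12, so P(marked|marked moved) = 5/12
If unmarked transferred: Urn II has 4 marked of 12, so P(marked|unmarked moved) = 1/3
By total probability: P(marked) = 7/15*5/12 + 8/15*1/3 = 67/180

67/180


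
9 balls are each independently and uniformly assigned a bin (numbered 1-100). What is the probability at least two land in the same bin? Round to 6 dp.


P(all different) = prod((100-i)/100 for i=0..8) = 0.690282
P(at least one match) = 1 - 0.690282 = 0.309718

0.309718


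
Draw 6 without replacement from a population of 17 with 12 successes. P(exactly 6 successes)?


P(X=6) = C(12,6)*C(5,0) / C(17,6)
= 924*1 / 12376
= 924/12376 = 33/442

33/442


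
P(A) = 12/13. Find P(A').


P(A') = 1 - P(A) = 1 - 12/13 = 1/13

1/13


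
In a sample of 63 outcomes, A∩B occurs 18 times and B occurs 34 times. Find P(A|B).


P(A|B) = P(A∩B)/P(B) = (18/63)/(34/63) = 18/34 = 9/17

9/17


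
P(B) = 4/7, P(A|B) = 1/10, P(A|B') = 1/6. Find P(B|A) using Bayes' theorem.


P(A) = P(A|B)P(B) + P(A|B')P(B') = 1/10*4/7 + 1/6*3/7 = 9/70
P(B|A) = P(A|B)P(B)/P(A) = (2/35)/(9/70) = 4/9

4/9


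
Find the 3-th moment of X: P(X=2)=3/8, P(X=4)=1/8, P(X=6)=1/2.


E[X^3] = sum(x^3 * P(x))
= 8*3/8 + 64*1/8 + 216*1/2
= 119

119


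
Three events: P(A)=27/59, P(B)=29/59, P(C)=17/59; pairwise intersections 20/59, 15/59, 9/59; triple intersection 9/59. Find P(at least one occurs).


P(A∪B∪C) = P(A)+P(B)+P(C) - P(AB)-P(AC)-P(BC) + P(ABC)
= 27/59+29/59+17/59 - 20/59-15/59-9/59 + 9/59
= 38/59

38/59


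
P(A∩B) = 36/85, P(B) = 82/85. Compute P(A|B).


P(A|B) = P(A∩B)/P(B) = (36/85)/(82/85) = 36/82 = 18/41

18/41


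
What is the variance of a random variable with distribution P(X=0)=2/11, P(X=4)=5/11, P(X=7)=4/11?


E[X] = 48/11, E[X^2] = 276/11
Var(X) = E[X^2] - (E[X])^2 = 276/11 - (48/11)^2 = 732/121

732/121


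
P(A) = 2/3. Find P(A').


P(A') = 1 - P(A) = 1 - 2/3 = 1/3

1/3


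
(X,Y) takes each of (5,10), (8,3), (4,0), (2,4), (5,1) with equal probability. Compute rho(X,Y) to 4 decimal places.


Cov(X,Y) = 0.1200, Var(X) = 3.7600, Var(Y) = 12.2400
rho = Cov/(sqrt(VarX)*sqrt(VarY)) = 0.0177

0.0177


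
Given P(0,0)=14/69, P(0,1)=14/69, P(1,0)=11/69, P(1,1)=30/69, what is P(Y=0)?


P(Y=0) = P(0,0)+P(1,0) = 14/69 + 11/69 = 25/69

25/69


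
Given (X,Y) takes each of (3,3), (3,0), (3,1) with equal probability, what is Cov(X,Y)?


E[X]=3, E[Y]=4/3, E[XY]=4
Cov(X,Y) = E[XY] - E[X]E[Y] = 4 - 3*4/3 = 0

0


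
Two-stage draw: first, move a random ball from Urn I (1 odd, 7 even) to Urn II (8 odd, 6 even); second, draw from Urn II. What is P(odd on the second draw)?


P(transfer odd) = 1/8; P(transfer even) = 7/8
If odd transferred: Urn II has 9 odd of 15, so P(odd|odd moved) = 3/5
If even transferred: Urn II has 8 odd of 15, so P(odd|even moved) = 8/15
By total probability: P(odd) = 1/8*3/5 + 7/8*8/15 = 13/24

13/24


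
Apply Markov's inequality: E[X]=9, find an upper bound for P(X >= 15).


Markov: P(X >= a) <= E[X]/a
P(X >= 15) <= 9/15 = 3/5

3/5


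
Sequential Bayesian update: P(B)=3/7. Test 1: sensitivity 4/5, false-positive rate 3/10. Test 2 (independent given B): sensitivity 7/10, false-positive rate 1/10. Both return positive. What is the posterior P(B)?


After test 1: P(+) = 4/5*3/7 + 3/10*4/7 = 18/35
P(B|+) = (12/35)/(18/35) = 2/3
After test 2 (use post1 as new prior): P(+) = 7/10*2/3 + 1/10*1/3 = 1/2
P(B|+,+) = (7/15)/(1/2) = 14/15

14/15


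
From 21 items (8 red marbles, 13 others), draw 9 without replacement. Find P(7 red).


P(X=7) = C(8,7)*C(13,2) / C(21,9)
= 8*78 / 293930
= 624/293930 = 24/11305

24/11305


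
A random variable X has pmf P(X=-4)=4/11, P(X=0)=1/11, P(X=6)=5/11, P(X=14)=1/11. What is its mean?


E[X] = sum(x * P(x))
= -4*4/11 + 0*1/11 + 6*5/11 + 14*1/11
= 28/11

28/11


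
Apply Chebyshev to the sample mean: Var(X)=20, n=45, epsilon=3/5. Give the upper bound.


Var(Xbar) = Var(X)/n = 20/45
Chebyshev: P(|Xbar-mu| >= 3/5) <= Var(Xbar)/(3/5)^2 = (4/9)/(9/25) = 100/81
Bound exceeds 1, so trivial bound: 1

1


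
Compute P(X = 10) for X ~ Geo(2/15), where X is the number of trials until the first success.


P(X=10) = (1-p)^9 * p = (13/15)^9 * 2/15
= 10604499373/38443359375 * 2/15 = 21208998746/576650390625

21208998746/576650390625


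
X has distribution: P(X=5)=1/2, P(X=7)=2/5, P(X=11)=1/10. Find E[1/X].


E[1/X] = sum(g(x)*P(x))
= 1/5*1/2 + 1/7*2/5 + 1/11*1/10
= 64/385

64/385


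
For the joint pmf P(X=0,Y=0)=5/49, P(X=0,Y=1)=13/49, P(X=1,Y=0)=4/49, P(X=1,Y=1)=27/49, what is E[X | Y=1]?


P(Y=1) = 40/49
E[X|Y=1] = (0*13 + 1*27)/40 = 27/40

27/40


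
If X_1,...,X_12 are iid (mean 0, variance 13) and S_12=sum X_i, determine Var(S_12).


By independence, Var(S_n) = n*Var(X_1) = 12*13 = 156

156


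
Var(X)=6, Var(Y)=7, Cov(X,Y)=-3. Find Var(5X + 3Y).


Var(5X + 3Y) = 5^2*Var(X) + 3^2*Var(Y) + 2*5*3*Cov(X,Y)
= 25*6 + 9*7 + 30*(-3)
= 150 + 63 - 90 = 123

123


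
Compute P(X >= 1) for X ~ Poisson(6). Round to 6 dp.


P(X>=1) = 1 - P(X<=0) = 1 - (e^(-6)*6^0/0!)
≈ 1 - 0.0024787522 = 0.9975212478
≈ 0.997521

0.997521


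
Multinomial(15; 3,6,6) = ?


15! = 1307674368000
Denominator: 3!=6 * 6!=720 * 6!=720
Coefficient = 1307674368000 / 3110400 = 420420

420420


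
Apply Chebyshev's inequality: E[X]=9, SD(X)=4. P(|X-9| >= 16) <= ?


k = 16/4 = 4
Chebyshev: P(|X-mu| >= k*sigma) <= 1/k^2 = 1/4^2 = 1/16

1/16


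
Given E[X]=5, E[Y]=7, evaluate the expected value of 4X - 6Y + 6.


E[4X - 6Y + 6] = 4*E[X] - 6*E[Y] + 6
= (4)*(5) + (-6)*(7) + (6)
= 20 - 42 + 6 = -16

-16


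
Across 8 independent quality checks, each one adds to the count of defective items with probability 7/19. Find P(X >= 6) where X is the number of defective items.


P(X>=6) = P(X=6) + P(X=7) + P(X=8)
= 474360768/16983563041 + 79060128/16983563041 + 5764801/16983563041
= 559185697/16983563041

559185697/16983563041


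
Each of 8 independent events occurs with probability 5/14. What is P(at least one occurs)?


P(at least one) = 1 - P(none)
P(none) = (1 - 5/14)^8 = (9/14)^8 = 43046721/1475789056
P(at least one) = 1 - 43046721/1475789056 = 1432742335/1475789056

1432742335/1475789056


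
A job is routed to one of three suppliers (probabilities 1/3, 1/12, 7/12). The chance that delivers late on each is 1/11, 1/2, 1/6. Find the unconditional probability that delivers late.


P(A) = P(A|B1)P(B1) + P(A|B2)P(B2) + P(A|B3)P(B3)
= 1/11*1/3 + 1/2*1/12 + 1/6*7/12
= 1/33 + 1/24 + 7/72 = 67/396

67/396


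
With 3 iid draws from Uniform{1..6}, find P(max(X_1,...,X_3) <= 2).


P(max <= 2) = P(all X_i <= 2) = (P(X_1 <= 2))^3
= (2/6)^3 = (1/3)^3 = 1/27

1/27


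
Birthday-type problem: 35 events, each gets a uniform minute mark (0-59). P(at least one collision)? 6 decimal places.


P(all different) = prod((60-i)/60 for i=0..34) = 0.000003
P(at least one match) = 1 - 0.000003 = 0.999997

0.999997


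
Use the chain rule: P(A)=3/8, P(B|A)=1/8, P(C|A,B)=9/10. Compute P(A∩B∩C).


P(A∩B∩C) = P(A) * P(B|A) * P(C|A∩B)
= 3/8 * 1/8 * 9/10
= 3/64 * 9/10 = 27/640

27/640


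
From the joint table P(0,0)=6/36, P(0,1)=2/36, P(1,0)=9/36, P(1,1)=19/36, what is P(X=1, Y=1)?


Read from table: P(X=1, Y=1) = 19/36

19/36


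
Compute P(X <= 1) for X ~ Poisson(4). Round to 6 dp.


P(X<=1) = e^(-4)*4^0/0! + e^(-4)*4^1/1!
≈ 0.0183156389 + 0.0732625556
= 0.0915781945
≈ 0.091578

0.091578


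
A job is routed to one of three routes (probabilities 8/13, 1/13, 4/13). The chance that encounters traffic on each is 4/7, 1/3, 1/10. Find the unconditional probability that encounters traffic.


P(A) = P(A|B1)P(B1) + P(A|B2)P(B2) + P(A|B3)P(B3)
= 4/7*8/13 + 1/3*1/13 + 1/10*4/13
= 32/91 + 1/39 + 2/65 = 557/1365

557/1365


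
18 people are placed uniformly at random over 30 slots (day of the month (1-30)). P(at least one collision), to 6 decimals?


P(all different) = prod((30-i)/30 for i=0..17) = 0.001429
P(at least one match) = 1 - 0.001429 = 0.998571

0.998571


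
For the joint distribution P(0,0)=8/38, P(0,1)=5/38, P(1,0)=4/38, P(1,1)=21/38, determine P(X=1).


P(X=1) = P(1,0)+P(1,1) = 4/38 + 21/38 = 25/38

25/38


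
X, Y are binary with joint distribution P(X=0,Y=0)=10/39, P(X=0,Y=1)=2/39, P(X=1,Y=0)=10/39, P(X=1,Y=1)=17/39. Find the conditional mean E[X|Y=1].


P(Y=1) = 19/39
E[X|Y=1] = (0*2 + 1*17)/19 = 17/19

17/19


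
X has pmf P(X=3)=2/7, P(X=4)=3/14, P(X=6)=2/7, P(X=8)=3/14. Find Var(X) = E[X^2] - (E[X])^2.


E[X] = 36/7, E[X^2] = 30
Var(X) = E[X^2] - (E[X])^2 = 30 - (36/7)^2 = 174/49

174/49


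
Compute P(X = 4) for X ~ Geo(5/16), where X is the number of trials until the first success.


P(X=4) = (1-p)^3 * p = (11/16)^3 * 5/16
= 1331/4096 * 5/16 = 6655/65536

6655/65536


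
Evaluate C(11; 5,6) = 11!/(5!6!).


11! = 39916800
Denominator: 5!=120 * 6!=720
Coefficient = 39916800 / 86400 = 462

462


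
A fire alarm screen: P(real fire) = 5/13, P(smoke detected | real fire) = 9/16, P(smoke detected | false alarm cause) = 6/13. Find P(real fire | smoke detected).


P(A) = P(A|B)P(B) + P(A|B')P(B') = 9/16*5/13 + 6/13*8/13 = 1353/2704
P(B|A) = P(A|B)P(B)/P(A) = (45/208)/(1353/2704) = 195/451

195/451


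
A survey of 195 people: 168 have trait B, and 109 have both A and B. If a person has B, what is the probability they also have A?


P(A|B) = P(A∩B)/P(B) = (109/195)/(168/195) = 109/168

109/168


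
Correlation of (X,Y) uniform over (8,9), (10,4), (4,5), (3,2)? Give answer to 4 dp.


Cov(X,Y) = 3.2500, Var(X) = 8.1875, Var(Y) = 6.5000
rho = Cov/(sqrt(VarX)*sqrt(VarY)) = 0.4455

0.4455


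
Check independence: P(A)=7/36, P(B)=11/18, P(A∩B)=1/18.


P(A)*P(B) = 7/36*11/18 = 77/648
P(A∩B) = 1/18 != 77/648, so not independent

No, A and B are not independent


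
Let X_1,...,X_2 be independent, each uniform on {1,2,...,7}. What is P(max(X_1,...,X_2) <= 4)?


P(max <= 4) = P(all X_i <= 4) = (P(X_1 <= 4))^2
= (4/7)^2 = 16/49

16/49


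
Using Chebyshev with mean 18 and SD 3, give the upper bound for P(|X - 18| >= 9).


k = 9/3 = 3
Chebyshev: P(|X-mu| >= k*sigma) <= 1/k^2 = 1/3^2 = 1/9

1/9


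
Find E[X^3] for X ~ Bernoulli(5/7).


For Bernoulli: X in {0,1}
E[X^3] = 0^3*(1-5/7) + 1^3*5/7 = 5/7

5/7


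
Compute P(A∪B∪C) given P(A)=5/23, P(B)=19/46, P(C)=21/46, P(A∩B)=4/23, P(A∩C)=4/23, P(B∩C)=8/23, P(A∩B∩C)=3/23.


P(A∪B∪C) = P(A)+P(B)+P(C) - P(AB)-P(AC)-P(BC) + P(ABC)
= 5/23+19/46+21/46 - 4/23-4/23-8/23 + 3/23
= 12/23

12/23


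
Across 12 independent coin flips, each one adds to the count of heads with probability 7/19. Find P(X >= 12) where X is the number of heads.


P(X>=12) = P(X=12)
= 13841287201/2213314919066161
= 13841287201/2213314919066161

13841287201/2213314919066161


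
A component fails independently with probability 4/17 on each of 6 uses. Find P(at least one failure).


P(at least one) = 1 - P(none)
P(none) = (1 - 4/17)^6 = (13/17)^6 = 4826809/24137569
P(at least one) = 1 - 4826809/24137569 = 19310760/24137569

19310760/24137569


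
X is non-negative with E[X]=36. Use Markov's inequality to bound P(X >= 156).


Markov: P(X >= a) <= E[X]/a
P(X >= 156) <= 36/156 = 3/13

3/13


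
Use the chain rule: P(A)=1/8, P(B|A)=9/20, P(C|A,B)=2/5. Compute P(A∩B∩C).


P(A∩B∩C) = P(A) * P(B|A) * P(C|A∩B)
= 1/8 * 9/20 * 2/5
= 9/160 * 2/5 = 9/400

9/400


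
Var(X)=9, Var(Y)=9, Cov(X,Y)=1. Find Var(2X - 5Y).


Var(2X - 5Y) = 2^2*Var(X) + (-5)^2*Var(Y) + 2*2*(-5)*Cov(X,Y)
= 4*9 + 25*9 - 20*1
= 36 + 225 - 20 = 241

241


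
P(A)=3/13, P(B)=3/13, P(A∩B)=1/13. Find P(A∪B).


P(A∪B) = P(A) + P(B) - P(A∩B)
= 3/13 + 3/13 - 1/13 = 5/13

5/13


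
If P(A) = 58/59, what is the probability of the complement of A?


P(A') = 1 - P(A) = 1 - 58/59 = 1/59

1/59


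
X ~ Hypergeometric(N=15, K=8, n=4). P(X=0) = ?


P(X=0) = C(8,0)*C(7,4) / C(15,4)
= 1*35 / 1365
= 35/1365 = 1/39

1/39


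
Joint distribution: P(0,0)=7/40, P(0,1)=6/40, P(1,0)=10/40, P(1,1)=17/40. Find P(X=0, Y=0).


Read from table: P(X=0, Y=0) = 7/40

7/40


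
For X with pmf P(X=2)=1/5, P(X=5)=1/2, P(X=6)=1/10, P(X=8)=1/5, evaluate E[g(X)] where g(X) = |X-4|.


E[|X-4|] = sum(g(x)*P(x))
= 2*1/5 + 1*1/2 + 2*1/10 + 4*1/5
= 19/10

19/10


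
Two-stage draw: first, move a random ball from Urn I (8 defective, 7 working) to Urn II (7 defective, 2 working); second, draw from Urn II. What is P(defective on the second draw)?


P(transfer defective) = 8/15; P(transfer working) = 7/15
If defective transferred: Urn II has 8 defective of 10, so P(defective|defective moved) = 4/5
If working transferred: Urn II has 7 defective of 10, so P(defective|working moved) = 7/10
By total probability: P(defective) = 8/15*4/5 + 7/15*7/10 = 113/150

113/150


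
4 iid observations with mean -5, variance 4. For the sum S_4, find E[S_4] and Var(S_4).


E[S_n] = n*mu = 4*-5 = -20
Var(S_n) = n*sigma^2 = 4*4 = 16

E[S_4]=-20, Var(S_4)=16


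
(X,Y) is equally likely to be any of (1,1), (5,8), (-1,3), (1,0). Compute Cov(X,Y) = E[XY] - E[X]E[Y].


E[X]=3/2, E[Y]=3, E[XY]=19/2
Cov(X,Y) = E[XY] - E[X]E[Y] = 19/2 - 3/2*3 = 5

5


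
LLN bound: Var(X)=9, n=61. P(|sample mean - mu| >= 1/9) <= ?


Var(Xbar) = Var(X)/n = 9/61
Chebyshev: P(|Xbar-mu| >= 1/9) <= Var(Xbar)/(1/9)^2 = (9/61)/(1/81) = 729/61
Bound exceeds 1, so trivial bound: 1

1


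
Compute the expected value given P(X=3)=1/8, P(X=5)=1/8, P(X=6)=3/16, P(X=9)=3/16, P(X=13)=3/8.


E[X] = sum(x * P(x))
= 3*1/8 + 5*1/8 + 6*3/16 + 9*3/16 + 13*3/8
= 139/16

139/16


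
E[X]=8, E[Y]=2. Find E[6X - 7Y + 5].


E[6X - 7Y + 5] = 6*E[X] - 7*E[Y] + 5
= (6)*(8) + (-7)*(2) + (5)
= 48 - 14 + 5 = 39

39


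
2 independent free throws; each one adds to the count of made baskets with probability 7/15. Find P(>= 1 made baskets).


P(at least one) = 1 - P(none)
P(none) = (1 - 7/15)^2 = (8/15)^2 = 64/225
P(at least one) = 1 - 64/225 = 161/225

161/225


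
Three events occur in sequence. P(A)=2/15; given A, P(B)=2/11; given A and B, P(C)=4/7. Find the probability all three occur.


P(A∩B∩C) = P(A) * P(B|A) * P(C|A∩B)
= 2/15 * 2/11 * 4/7
= 4/165 * 4/7 = 16/1155

16/1155


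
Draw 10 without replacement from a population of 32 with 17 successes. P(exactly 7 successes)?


P(X=7) = C(17,7)*C(15,3) / C(32,10)
= 19448*455 / 64512240
= 8848840/64512240 = 17017/124062

17017/124062


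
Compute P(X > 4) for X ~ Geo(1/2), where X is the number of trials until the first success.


P(X > 4) = P(first 4 trials all fail) = (1-p)^4 = (1/2)^4 = 1/16

1/16


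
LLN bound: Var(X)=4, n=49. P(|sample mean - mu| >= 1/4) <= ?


Var(Xbar) = Var(X)/n = 4/49
Chebyshev: P(|Xbar-mu| >= 1/4) <= Var(Xbar)/(1/4)^2 = (4/49)/(1/16) = 64/49
Bound exceeds 1, so trivial bound: 1

1


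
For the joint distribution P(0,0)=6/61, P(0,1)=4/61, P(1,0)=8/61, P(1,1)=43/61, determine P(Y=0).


P(Y=0) = P(0,0)+P(1,0) = 6/61 + 8/61 = 14/61

14/61


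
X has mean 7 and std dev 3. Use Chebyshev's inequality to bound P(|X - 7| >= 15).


k = 15/3 = 5
Chebyshev: P(|X-mu| >= k*sigma) <= 1/k^2 = 1/5^2 = 1/25

1/25


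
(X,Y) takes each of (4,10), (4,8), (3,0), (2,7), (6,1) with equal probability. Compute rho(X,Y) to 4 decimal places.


Cov(X,Y) = -1.3600, Var(X) = 1.7600, Var(Y) = 15.7600
rho = Cov/(sqrt(VarX)*sqrt(VarY)) = -0.2582

-0.2582


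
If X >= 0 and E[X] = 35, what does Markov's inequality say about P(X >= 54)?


Markov: P(X >= a) <= E[X]/a
P(X >= 54) <= 35/54

35/54


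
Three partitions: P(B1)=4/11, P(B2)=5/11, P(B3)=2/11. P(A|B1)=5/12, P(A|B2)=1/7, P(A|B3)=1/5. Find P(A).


P(A) = P(A|B1)P(B1) + P(A|B2)P(B2) + P(A|B3)P(B3)
= 5/12*4/11 + 1/7*5/11 + 1/5*2/11
= 5/33 + 5/77 + 2/55 = 292/1155

292/1155


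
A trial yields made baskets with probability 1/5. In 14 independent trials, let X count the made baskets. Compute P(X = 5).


P(X=5) = C(14,5) * p^5 * (1-p)^9
= 2002 * 1/3125 * 262144/1953125
= 524812288/6103515625

524812288/6103515625


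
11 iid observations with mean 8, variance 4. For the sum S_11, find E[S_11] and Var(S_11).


E[S_n] = n*mu = 11*8 = 88
Var(S_n) = n*sigma^2 = 11*4 = 44

E[S_11]=88, Var(S_11)=44


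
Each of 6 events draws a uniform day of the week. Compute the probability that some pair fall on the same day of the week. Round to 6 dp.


P(all different) = prod((7-i)/7 for i=0..5) = 0.042839
P(at least one match) = 1 - 0.042839 = 0.957161

0.957161


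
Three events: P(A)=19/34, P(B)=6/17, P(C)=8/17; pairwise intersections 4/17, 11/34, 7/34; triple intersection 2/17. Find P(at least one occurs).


P(A∪B∪C) = P(A)+P(B)+P(C) - P(AB)-P(AC)-P(BC) + P(ABC)
= 19/34+6/17+8/17 - 4/17-11/34-7/34 + 2/17
= 25/34

25/34


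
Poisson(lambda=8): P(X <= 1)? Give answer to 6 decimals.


P(X<=1) = e^(-8)*8^0/0! + e^(-8)*8^1/1!
≈ 0.0003354626 + 0.0026837010
= 0.0030191636
≈ 0.003019

0.003019


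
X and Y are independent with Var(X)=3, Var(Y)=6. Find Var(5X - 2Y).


Independence => Cov(X,Y)=0
Var(5X - 2Y) = 5^2*Var(X) + (-2)^2*Var(Y)
= 25*3 + 4*6 = 99

99


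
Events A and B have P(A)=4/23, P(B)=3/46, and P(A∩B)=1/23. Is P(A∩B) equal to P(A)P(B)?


P(A)*P(B) = 4/23*3/46 = 6/529
P(A∩B) = 1/23 != 6/529, so not independent

No, A and B are not independent


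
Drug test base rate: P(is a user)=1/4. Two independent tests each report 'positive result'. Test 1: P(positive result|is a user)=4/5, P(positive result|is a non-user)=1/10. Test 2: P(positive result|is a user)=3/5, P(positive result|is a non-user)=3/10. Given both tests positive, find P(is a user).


After test 1: P(+) = 4/5*1/4 + 1/10*3/4 = 11/40
P(B|+) = (1/5)/(11/40) = 8/11
After test 2 (use post1 as new prior): P(+) = 3/5*8/11 + 3/10*3/11 = 57/110
P(B|+,+) = (24/55)/(57/110) = 16/19

16/19


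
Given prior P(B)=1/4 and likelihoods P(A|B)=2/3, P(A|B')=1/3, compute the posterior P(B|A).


P(A) = P(A|B)P(B) + P(A|B')P(B') = 2/3*1/4 + 1/3*3/4 = 5/12
P(B|A) = P(A|B)P(B)/P(A) = (1/6)/(5/12) = 2/5

2/5


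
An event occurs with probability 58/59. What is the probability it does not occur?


P(A') = 1 - P(A) = 1 - 58/59 = 1/59

1/59


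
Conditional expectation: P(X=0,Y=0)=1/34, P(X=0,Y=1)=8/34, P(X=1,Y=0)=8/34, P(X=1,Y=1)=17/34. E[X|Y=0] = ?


P(Y=0) = 9/34
E[X|Y=0] = (0*1 + 1*8)/9 = 8/9

8/9


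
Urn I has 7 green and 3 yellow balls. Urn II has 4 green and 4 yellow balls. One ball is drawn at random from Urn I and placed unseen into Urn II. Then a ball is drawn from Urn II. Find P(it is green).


P(transfer green) = 7/10; P(transfer yellow) = 3/10
If green transferred: Urn II has 5 green of 9, so P(green|green moved) = 5/9
If yellow transferred: Urn II has 4 green of 9, so P(green|yellow moved) = 4/9
By total probability: P(green) = 7/10*5/9 + 3/10*4/9 = 47/90

47/90


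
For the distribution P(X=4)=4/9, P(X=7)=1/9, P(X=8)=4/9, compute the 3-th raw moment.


E[X^3] = sum(x^3 * P(x))
= 64*4/9 + 343*1/9 + 512*4/9
= 2647/9

2647/9


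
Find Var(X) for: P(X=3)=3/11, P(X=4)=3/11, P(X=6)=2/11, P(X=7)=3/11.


E[X] = 54/11, E[X^2] = 294/11
Var(X) = E[X^2] - (E[X])^2 = 294/11 - (54/11)^2 = 318/121

318/121


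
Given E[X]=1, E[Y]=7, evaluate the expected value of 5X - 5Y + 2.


E[5X - 5Y + 2] = 5*E[X] - 5*E[Y] + 2
= (5)*(1) + (-5)*(7) + (2)
= 5 - 35 + 2 = -28

-28


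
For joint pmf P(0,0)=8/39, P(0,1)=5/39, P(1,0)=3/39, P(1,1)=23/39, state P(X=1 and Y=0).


Read from table: P(X=1, Y=0) = 3/39 = 1/13

1/13


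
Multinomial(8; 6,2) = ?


8! = 40320
Denominator: 6!=720 * 2!=2
Coefficient = 40320 / 1440 = 28

28


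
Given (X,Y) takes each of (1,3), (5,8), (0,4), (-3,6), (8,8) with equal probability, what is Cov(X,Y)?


E[X]=11/5, E[Y]=29/5, E[XY]=89/5
Cov(X,Y) = E[XY] - E[X]E[Y] = 89/5 - 11/5*29/5 = 126/25

126/25


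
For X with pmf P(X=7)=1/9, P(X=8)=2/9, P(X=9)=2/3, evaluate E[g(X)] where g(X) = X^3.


E[X^3] = sum(g(x)*P(x))
= 343*1/9 + 512*2/9 + 729*2/3
= 5741/9

5741/9


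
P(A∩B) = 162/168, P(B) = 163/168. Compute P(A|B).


P(A|B) = P(A∩B)/P(B) = (162/168)/(163/168) = 162/163

162/163


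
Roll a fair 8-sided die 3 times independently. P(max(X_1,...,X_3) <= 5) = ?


P(max <= 5) = P(all X_i <= 5) = (P(X_1 <= 5))^3
= (5/8)^3 = 125/512

125/512


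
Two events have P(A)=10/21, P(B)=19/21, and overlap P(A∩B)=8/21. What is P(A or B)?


P(A∪B) = P(A) + P(B) - P(A∩B)
= 10/21 + 19/21 - 8/21 = 1

1


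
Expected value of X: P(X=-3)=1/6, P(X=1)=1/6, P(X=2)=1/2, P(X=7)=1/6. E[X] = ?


E[X] = sum(x * P(x))
= -3*1/6 + 1*1/6 + 2*1/2 + 7*1/6
= 11/6

11/6


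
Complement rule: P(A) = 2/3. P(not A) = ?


P(A') = 1 - P(A) = 1 - 2/3 = 1/3

1/3


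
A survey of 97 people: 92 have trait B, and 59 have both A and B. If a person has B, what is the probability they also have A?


P(A|B) = P(A∩B)/P(B) = (59/97)/(92/97) = 59/92

59/92


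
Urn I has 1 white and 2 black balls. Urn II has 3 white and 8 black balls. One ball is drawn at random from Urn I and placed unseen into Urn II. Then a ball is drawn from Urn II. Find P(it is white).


P(transfer white) = 1/3; P(transfer black) = 2/3
If white transferred: Urn II has 4 white of 12, so P(white|white moved) = 1/3
If black transferred: Urn II has 3 white of 12, so P(white|black moved) = 1/4
By total probability: P(white) = 1/3*1/3 + 2/3*1/4 = 5/18

5/18


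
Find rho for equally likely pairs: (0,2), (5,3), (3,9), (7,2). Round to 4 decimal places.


Cov(X,Y) = -1.0000, Var(X) = 6.6875, Var(Y) = 8.5000
rho = Cov/(sqrt(VarX)*sqrt(VarY)) = -0.1326

-0.1326


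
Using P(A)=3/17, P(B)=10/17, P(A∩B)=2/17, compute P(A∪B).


P(A∪B) = P(A) + P(B) - P(A∩B)
= 3/17 + 10/17 - 2/17 = 11/17

11/17


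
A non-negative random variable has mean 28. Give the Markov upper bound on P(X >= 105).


Markov: P(X >= a) <= E[X]/a
P(X >= 105) <= 28/105 = 4/15

4/15


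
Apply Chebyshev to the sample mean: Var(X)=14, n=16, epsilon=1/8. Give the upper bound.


Var(Xbar) = Var(X)/n = 14/16
Chebyshev: P(|Xbar-mu| >= 1/8) <= Var(Xbar)/(1/8)^2 = (7/8)/(1/64) = 56
Bound exceeds 1, so trivial bound: 1

1


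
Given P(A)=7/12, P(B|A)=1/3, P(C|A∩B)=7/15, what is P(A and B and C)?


P(A∩B∩C) = P(A) * P(B|A) * P(C|A∩B)
= 7/12 * 1/3 * 7/15
= 7/36 * 7/15 = 49/540

49/540


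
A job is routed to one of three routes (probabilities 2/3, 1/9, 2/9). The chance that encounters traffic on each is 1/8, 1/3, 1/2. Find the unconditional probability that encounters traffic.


P(A) = P(A|B1)P(B1) + P(A|B2)P(B2) + P(A|B3)P(B3)
= 1/8*2/3 + 1/3*1/9 + 1/2*2/9
= 1/12 + 1/27 + 1/9 = 25/108

25/108


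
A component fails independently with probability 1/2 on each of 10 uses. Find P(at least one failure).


P(at least one) = 1 - P(none)
P(none) = (1 - 1/2)^10 = (1/2)^10 = 1/1024
P(at least one) = 1 - 1/1024 = 1023/1024

1023/1024


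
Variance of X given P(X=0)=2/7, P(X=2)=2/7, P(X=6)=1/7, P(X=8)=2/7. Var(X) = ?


E[X] = 26/7, E[X^2] = 172/7
Var(X) = E[X^2] - (E[X])^2 = 172/7 - (26/7)^2 = 528/49

528/49


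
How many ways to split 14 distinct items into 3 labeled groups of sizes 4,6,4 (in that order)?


14! = 87178291200
Denominator: 4!=24 * 6!=720 * 4!=24
Coefficient = 87178291200 / 414720 = 210210

210210


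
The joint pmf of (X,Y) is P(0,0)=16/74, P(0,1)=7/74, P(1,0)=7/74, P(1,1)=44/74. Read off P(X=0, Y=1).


Read from table: P(X=0, Y=1) = 7/74

7/74


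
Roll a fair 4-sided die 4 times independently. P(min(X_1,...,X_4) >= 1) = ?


P(min >= 1) = P(all X_i >= 1) = (P(X_1 >= 1))^4
= (4/4)^4 = 1^4 = 1

1


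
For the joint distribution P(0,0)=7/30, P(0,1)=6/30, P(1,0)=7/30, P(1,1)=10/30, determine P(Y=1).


P(Y=1) = P(0,1)+P(1,1) = 6/30 + 10/30 = 16/30 = 8/15

8/15


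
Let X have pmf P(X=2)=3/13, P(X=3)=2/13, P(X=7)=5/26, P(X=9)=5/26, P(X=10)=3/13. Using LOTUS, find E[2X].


E[2X] = sum(g(x)*P(x))
= 4*3/13 + 6*2/13 + 14*5/26 + 18*5/26 + 20*3/13
= 164/13

164/13


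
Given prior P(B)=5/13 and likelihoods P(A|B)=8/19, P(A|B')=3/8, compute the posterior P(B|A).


P(A) = P(A|B)P(B) + P(A|B')P(B') = 8/19*5/13 + 3/8*8/13 = 97/247
P(B|A) = P(A|B)P(B)/P(A) = (40/247)/(97/247) = 40/97

40/97


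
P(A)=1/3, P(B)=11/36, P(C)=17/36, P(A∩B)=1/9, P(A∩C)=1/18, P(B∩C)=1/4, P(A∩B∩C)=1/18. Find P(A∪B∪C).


P(A∪B∪C) = P(A)+P(B)+P(C) - P(AB)-P(AC)-P(BC) + P(ABC)
= 1/3+11/36+17/36 - 1/9-1/18-1/4 + 1/18
= 3/4

3/4


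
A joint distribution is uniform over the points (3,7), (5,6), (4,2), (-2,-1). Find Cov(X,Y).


E[X]=5/2, E[Y]=7/2, E[XY]=61/4
Cov(X,Y) = E[XY] - E[X]E[Y] = 61/4 - 5/2*7/2 = 13/2

13/2


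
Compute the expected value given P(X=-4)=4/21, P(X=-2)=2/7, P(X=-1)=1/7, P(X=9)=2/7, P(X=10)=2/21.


E[X] = sum(x * P(x))
= -4*4/21 - 2*2/7 - 1*1/7 + 9*2/7 + 10*2/21
= 43/21

43/21


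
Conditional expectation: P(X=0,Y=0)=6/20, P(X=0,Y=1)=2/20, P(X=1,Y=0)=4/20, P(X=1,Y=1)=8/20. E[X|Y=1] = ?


P(Y=1) = 10/20
E[X|Y=1] = (0*2 + 1*8)/10 = 8/10 = 4/5

4/5


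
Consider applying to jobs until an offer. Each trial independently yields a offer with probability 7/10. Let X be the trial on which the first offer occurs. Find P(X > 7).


P(X > 7) = P(first 7 trials all fail) = (1-p)^7 = (3/10)^7 = 2187/10000000

2187/10000000


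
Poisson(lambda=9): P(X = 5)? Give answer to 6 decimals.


P(X=5) = e^(-9) * 9^5 / 5!
≈ 0.0001234098041 * 59049 / 120
≈ 0.060727

0.060727


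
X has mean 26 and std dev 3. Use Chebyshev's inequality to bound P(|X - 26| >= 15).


k = 15/3 = 5
Chebyshev: P(|X-mu| >= k*sigma) <= 1/k^2 = 1/5^2 = 1/25

1/25


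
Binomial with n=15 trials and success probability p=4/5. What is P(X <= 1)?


P(X<=1) = P(X=0) + P(X=1)
= 1/30517578125 + 12/6103515625
= 61/30517578125

61/30517578125


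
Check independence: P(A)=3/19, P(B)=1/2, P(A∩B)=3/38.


P(A)*P(B) = 3/19*1/2 = 3/38
P(A∩B) = 3/38, which equals P(A)P(B), so independent

Yes, A and B are independent


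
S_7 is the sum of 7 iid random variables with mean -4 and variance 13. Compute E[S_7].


E[S_n] = n*E[X_1] = 7*-4 = -28

-28


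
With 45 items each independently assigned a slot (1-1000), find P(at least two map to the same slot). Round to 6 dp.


P(all different) = prod((1000-i)/1000 for i=0..44) = 0.366037
P(at least one match) = 1 - 0.366037 = 0.633963

0.633963


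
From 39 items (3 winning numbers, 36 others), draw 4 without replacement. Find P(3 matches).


P(X=3) = C(3,3)*C(36,1) / C(39,4)
= 1*36 / 82251
= 36/82251 = 4/9139

4/9139


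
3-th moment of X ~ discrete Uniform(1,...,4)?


E[X^3] = (1/4) * sum(x^3 for x=1..4)
= 100/4 = 25

25


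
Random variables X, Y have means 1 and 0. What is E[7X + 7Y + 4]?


E[7X + 7Y + 4] = 7*E[X] + 7*E[Y] + 4
= (7)*(1) + (7)*(0) + (4)
= 7 + 0 + 4 = 11

11


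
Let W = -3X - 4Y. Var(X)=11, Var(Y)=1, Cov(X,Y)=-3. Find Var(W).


Var(-3X - 4Y) = (-3)^2*Var(X) + (-4)^2*Var(Y) + 2*(-3)*(-4)*Cov(X,Y)
= 9*11 + 16*1 + 24*(-3)
= 99 + 16 - 72 = 43

43


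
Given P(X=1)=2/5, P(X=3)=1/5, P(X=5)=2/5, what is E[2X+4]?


E[2X+4] = sum(g(x)*P(x))
= 6*2/5 + 10*1/5 + 14*2/5
= 10

10


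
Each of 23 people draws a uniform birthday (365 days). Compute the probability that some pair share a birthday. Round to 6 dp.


P(all different) = prod((365-i)/365 for i=0..22) = 0.492703
P(at least one match) = 1 - 0.492703 = 0.507297

0.507297


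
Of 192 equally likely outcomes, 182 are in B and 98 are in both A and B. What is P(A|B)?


P(A|B) = P(A∩B)/P(B) = (98/192)/(182/192) = 98/182 = 7/13

7/13


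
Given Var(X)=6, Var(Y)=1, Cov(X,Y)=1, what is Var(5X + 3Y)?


Var(5X + 3Y) = 5^2*Var(X) + 3^2*Var(Y) + 2*5*3*Cov(X,Y)
= 25*6 + 9*1 + 30*1
= 150 + 9 + 30 = 189

189


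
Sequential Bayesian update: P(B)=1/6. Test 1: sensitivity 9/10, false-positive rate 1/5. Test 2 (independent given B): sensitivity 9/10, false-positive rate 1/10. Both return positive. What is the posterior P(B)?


After test 1: P(+) = 9/10*1/6 + 1/5*5/6 = 19/60
P(B|+) = (3/20)/(19/60) = 9/19
After test 2 (use post1 as new prior): P(+) = 9/10*9/19 + 1/10*10/19 = 91/190
P(B|+,+) = (81/190)/(91/190) = 81/91

81/91


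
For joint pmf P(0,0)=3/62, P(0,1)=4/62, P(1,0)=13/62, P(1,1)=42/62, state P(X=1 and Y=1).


Read from table: P(X=1, Y=1) = 42/62 = 21/31

21/31


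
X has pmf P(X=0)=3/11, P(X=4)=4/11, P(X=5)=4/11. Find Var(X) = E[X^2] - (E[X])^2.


E[X] = 36/11, E[X^2] = 164/11
Var(X) = E[X^2] - (E[X])^2 = 164/11 - (36/11)^2 = 508/121

508/121


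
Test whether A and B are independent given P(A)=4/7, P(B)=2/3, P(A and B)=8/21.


P(A)*P(B) = 4/7*2/3 = 8/21
P(A∩B) = 8/21, which equals P(A)P(B), so independent

Yes, A and B are independent


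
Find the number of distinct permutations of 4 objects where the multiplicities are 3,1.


4! = 24
Denominator: 3!=6 * 1!=1
Coefficient = 24 / 6 = 4

4


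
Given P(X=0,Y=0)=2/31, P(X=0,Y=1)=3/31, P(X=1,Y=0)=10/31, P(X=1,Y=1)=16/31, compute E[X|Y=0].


P(Y=0) = 12/31
E[X|Y=0] = (0*2 + 1*10)/12 = 10/12 = 5/6

5/6


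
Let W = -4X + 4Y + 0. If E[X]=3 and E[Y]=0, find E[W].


E[-4X + 4Y + 0] = -4*E[X] + 4*E[Y] + 0
= (-4)*(3) + (4)*(0) + (0)
= -12 + 0 + 0 = -12

-12


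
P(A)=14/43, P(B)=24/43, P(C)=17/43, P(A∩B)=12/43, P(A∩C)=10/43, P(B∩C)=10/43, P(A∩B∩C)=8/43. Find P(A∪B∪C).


P(A∪B∪C) = P(A)+P(B)+P(C) - P(AB)-P(AC)-P(BC) + P(ABC)
= 14/43+24/43+17/43 - 12/43-10/43-10/43 + 8/43
= 31/43

31/43


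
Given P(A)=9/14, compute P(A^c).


P(A') = 1 - P(A) = 1 - 9/14 = 5/14

5/14


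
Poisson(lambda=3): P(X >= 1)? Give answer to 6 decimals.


P(X>=1) = 1 - P(X<=0) = 1 - (e^(-3)*3^0/0!)
≈ 1 - 0.0497870684 = 0.9502129316
≈ 0.950213

0.950213


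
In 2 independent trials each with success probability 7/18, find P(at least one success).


P(at least one) = 1 - P(none)
P(none) = (1 - 7/18)^2 = (11/18)^2 = 121/324
P(at least one) = 1 - 121/324 = 203/324

203/324


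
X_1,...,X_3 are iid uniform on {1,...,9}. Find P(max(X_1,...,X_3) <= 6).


P(max <= 6) = P(all X_i <= 6) = (P(X_1 <= 6))^3
= (6/9)^3 = (2/3)^3 = 8/27

8/27


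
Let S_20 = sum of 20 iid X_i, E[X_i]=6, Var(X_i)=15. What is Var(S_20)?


By independence, Var(S_n) = n*Var(X_1) = 20*15 = 300

300


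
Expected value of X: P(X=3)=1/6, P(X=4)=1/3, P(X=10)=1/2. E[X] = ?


E[X] = sum(x * P(x))
= 3*1/6 + 4*1/3 + 10*1/2
= 41/6

41/6


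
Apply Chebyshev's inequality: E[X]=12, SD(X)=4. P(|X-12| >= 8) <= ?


k = 8/4 = 2
Chebyshev: P(|X-mu| >= k*sigma) <= 1/k^2 = 1/2^2 = 1/4

1/4


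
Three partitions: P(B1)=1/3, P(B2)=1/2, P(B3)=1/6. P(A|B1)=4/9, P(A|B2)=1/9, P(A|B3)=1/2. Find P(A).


P(A) = P(A|B1)P(B1) + P(A|B2)P(B2) + P(A|B3)P(B3)
= 4/9*1/3 + 1/9*1/2 + 1/2*1/6
= 4/27 + 1/18 + 1/12 = 31/108

31/108


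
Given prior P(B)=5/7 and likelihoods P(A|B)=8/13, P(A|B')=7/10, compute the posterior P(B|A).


P(A) = P(A|B)P(B) + P(A|B')P(B') = 8/13*5/7 + 7/10*2/7 = 291/455
P(B|A) = P(A|B)P(B)/P(A) = (40/91)/(291/455) = 200/291

200/291


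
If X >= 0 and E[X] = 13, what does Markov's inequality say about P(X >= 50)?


Markov: P(X >= a) <= E[X]/a
P(X >= 50) <= 13/50

13/50


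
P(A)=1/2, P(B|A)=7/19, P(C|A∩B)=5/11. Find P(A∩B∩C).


P(A∩B∩C) = P(A) * P(B|A) * P(C|A∩B)
= 1/2 * 7/19 * 5/11
= 7/38 * 5/11 = 35/418

35/418


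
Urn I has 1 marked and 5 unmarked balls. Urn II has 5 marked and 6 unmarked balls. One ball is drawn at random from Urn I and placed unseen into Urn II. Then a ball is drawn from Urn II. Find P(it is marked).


P(transfer marked) = 1/6; P(transfer unmarked) = 5/6
If marked transferred: Urn II has 6 marked of 12, so P(marked|marked moved) = 1/2
If unmarked transferred: Urn II has 5 marked of 12, so P(marked|unmarked moved) = 5/12
By total probability: P(marked) = 1/6*1/2 + 5/6*5/12 = 31/72

31/72


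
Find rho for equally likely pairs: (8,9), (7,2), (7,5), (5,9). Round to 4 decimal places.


Cov(X,Y) = -0.6875, Var(X) = 1.1875, Var(Y) = 8.6875
rho = Cov/(sqrt(VarX)*sqrt(VarY)) = -0.2140

-0.2140


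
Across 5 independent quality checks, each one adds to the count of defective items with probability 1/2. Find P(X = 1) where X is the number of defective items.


P(X=1) = C(5,1) * p^1 * (1-p)^4
= 5 * 1/2 * 1/16
= 5/32

5/32


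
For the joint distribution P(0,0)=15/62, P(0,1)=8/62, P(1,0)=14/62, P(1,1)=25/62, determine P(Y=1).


P(Y=1) = P(0,1)+P(1,1) = 8/62 + 25/62 = 33/62

33/62


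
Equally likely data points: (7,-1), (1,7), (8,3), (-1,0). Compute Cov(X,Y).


E[X]=15/4, E[Y]=9/4, E[XY]=6
Cov(X,Y) = E[XY] - E[X]E[Y] = 6 - 15/4*9/4 = -39/16

-39/16


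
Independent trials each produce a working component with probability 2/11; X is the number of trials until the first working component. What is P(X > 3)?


P(X > 3) = P(first 3 trials all fail) = (1-p)^3 = (9/11)^3 = 729/1331

729/1331


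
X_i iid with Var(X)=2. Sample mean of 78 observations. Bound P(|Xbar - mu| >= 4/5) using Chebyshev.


Var(Xbar) = Var(X)/n = 2/78
Chebyshev: P(|Xbar-mu| >= 4/5) <= Var(Xbar)/(4/5)^2 = (1/39)/(16/25) = 25/624

25/624


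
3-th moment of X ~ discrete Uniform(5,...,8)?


E[X^3] = (1/4) * sum(x^3 for x=5..8)
= 1196/4 = 299

299


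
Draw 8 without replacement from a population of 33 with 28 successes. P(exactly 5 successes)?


P(X=5) = C(28,5)*C(5,3) / C(33,8)
= 98280*10 / 13884156
= 982800/13884156 = 700/9889

700/9889


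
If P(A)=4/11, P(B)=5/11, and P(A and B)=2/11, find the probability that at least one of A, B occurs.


P(A∪B) = P(A) + P(B) - P(A∩B)
= 4/11 + 5/11 - 2/11 = 7/11

7/11


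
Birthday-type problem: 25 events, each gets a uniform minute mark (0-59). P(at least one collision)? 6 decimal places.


P(all different) = prod((60-i)/60 for i=0..24) = 0.002832
P(at least one match) = 1 - 0.002832 = 0.997168

0.997168


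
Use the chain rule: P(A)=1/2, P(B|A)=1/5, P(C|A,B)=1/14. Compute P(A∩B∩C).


P(A∩B∩C) = P(A) * P(B|A) * P(C|A∩B)
= 1/2 * 1/5 * 1/14
= 1/10 * 1/14 = 1/140

1/140
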